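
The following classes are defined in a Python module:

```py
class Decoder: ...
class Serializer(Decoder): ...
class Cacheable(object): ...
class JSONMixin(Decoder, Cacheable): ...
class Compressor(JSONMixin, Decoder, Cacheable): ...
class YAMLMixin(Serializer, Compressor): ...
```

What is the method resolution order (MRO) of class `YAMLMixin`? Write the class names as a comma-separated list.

YAMLMixin, Serializer, Compressor, JSONMixin, Decoder, Cacheable, object

L[YAMLMixin] = YAMLMixin + merge(L[Serializer], L[Compressor], [Serializer Compressor])
  take Serializer:  [Serializer Decoder object] + [Compressor JSONMixin Decoder Cacheable object] + [Serializer Compressor]
  take Compressor:  [Decoder object] + [Compressor JSONMixin Decoder Cacheable object] + [Compressor]
  take JSONMixin:  [Decoder object] + [JSONMixin Decoder Cacheable object]
  take Decoder:  [Decoder object] + [Decoder Cacheable object]
  take Cacheable:  [object] + [Cacheable object]
  take object:  [object] + [object]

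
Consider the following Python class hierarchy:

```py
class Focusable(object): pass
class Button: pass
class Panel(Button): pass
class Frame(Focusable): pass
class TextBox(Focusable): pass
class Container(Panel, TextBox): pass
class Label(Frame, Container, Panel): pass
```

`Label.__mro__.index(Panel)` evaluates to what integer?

3

L[Label] = Label + merge(L[Frame], L[Container], L[Panel], [Frame Container Panel])
  take Frame:  [Frame Focusable object] + [Container Panel Button TextBox Focusable object] + [Panel Button object] + [Frame Container Panel]
  take Container:  [Focusable object] + [Container Panel Button TextBox Focusable object] + [Panel Button object] + [Container Panel]
  take Panel:  [Focusable object] + [Panel Button TextBox Focusable object] + [Panel Button object] + [Panel]
  take Button:  [Focusable object] + [Button TextBox Focusable object] + [Button object]
  take TextBox:  [Focusable object] + [TextBox Focusable object] + [object]
  take Focusable:  [Focusable object] + [Focusable object] + [object]
  take object:  [object] + [object] + [object]
MRO: Label Frame Container Panel Button TextBox Focusable object
Panel sits at index 3.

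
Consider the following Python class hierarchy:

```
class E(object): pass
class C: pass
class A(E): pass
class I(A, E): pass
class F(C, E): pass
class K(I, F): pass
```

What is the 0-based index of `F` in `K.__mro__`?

3

L[K] = K + merge(L[I], L[F], [I F])
  take I:  [I A E object] + [F C E object] + [I F]
  take A:  [A E object] + [F C E object] + [F]
  take F:  [E object] + [F C E object] + [F]
  take C:  [E object] + [C E object]
  take E:  [E object] + [E object]
  take object:  [object] + [object]
MRO: K I A F C E object
F sits at index 3.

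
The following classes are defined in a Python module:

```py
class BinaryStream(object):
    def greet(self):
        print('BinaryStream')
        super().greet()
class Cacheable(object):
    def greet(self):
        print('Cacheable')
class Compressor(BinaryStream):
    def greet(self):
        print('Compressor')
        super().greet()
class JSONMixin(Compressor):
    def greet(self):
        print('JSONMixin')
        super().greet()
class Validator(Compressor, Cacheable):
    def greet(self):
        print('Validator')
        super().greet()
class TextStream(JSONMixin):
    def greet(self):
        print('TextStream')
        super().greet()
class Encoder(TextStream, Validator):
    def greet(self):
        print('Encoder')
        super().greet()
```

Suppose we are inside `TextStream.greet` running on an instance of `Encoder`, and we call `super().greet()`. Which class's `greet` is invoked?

JSONMixin

L[Encoder] = Encoder + merge(L[TextStream], L[Validator], [TextStream Validator])
  take TextStream:  [TextStream JSONMixin Compressor BinaryStream object] + [Validator Compressor BinaryStream Cacheable object] + [TextStream Validator]
  take JSONMixin:  [JSONMixin Compressor BinaryStream object] + [Validator Compressor BinaryStream Cacheable object] + [Validator]
  take Validator:  [Compressor BinaryStream object] + [Validator Compressor BinaryStream Cacheable object] + [Validator]
  take Compressor:  [Compressor BinaryStream object] + [Compressor BinaryStream Cacheable object]
  take BinaryStream:  [BinaryStream object] + [BinaryStream Cacheable object]
  take Cacheable:  [object] + [Cacheable object]
  take object:  [object] + [object]
MRO: Encoder TextStream JSONMixin Validator Compressor BinaryStream Cacheable object
super() in TextStream.greet on a Encoder instance goes to the class after TextStream in Encoder's MRO: JSONMixin.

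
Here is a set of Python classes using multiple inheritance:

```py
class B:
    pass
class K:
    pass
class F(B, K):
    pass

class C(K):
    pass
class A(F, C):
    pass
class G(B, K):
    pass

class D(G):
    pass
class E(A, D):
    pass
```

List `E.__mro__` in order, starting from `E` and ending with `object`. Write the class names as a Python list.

L[E] = E + merge(L[A], L[D], [A D])
  take A:  [A F B C K object] + [D G B K object] + [A D]
  take F:  [F B C K object] + [D G B K object] + [D]
  take D:  [B C K object] + [D G B K object] + [D]
  take G:  [B C K object] + [G B K object]
  take B:  [B C K object] + [B K object]
  take C:  [C K object] + [K object]
  take K:  [K object] + [K object]
  take object:  [object] + [object]

[E, A, F, D, G, B, C, K, object]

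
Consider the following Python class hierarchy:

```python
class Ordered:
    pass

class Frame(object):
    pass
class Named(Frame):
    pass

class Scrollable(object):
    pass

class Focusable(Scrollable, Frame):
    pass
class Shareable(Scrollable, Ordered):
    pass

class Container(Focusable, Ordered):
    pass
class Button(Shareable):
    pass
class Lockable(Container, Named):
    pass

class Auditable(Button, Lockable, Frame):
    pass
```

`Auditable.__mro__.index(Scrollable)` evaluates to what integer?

6

L[Auditable] = Auditable + merge(L[Button], L[Lockable], L[Frame], [Button Lockable Frame])
  take Button:  [Button Shareable Scrollable Ordered object] + [Lockable Container Focusable Scrollable Named Frame Ordered object] + [Frame object] + [Button Lockable Frame]
  take Shareable:  [Shareable Scrollable Ordered object] + [Lockable Container Focusable Scrollable Named Frame Ordered object] + [Frame object] + [Lockable Frame]
  take Lockable:  [Scrollable Ordered object] + [Lockable Container Focusable Scrollable Named Frame Ordered object] + [Frame object] + [Lockable Frame]
  take Container:  [Scrollable Ordered object] + [Container Focusable Scrollable Named Frame Ordered object] + [Frame object] + [Frame]
  take Focusable:  [Scrollable Ordered object] + [Focusable Scrollable Named Frame Ordered object] + [Frame object] + [Frame]
  take Scrollable:  [Scrollable Ordered object] + [Scrollable Named Frame Ordered object] + [Frame object] + [Frame]
  take Named:  [Ordered object] + [Named Frame Ordered object] + [Frame object] + [Frame]
  take Frame:  [Ordered object] + [Frame Ordered object] + [Frame object] + [Frame]
  take Ordered:  [Ordered object] + [Ordered object] + [object]
  take object:  [object] + [object] + [object]
MRO: Auditable Button Shareable Lockable Container Focusable Scrollable Named Frame Ordered object
Scrollable sits at index 6.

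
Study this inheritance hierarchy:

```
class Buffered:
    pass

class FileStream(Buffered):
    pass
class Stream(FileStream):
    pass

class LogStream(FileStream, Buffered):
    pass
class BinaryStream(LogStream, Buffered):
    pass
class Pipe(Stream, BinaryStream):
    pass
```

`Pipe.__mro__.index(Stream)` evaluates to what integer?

1

L[Pipe] = Pipe + merge(L[Stream], L[BinaryStream], [Stream BinaryStream])
  take Stream:  [Stream FileStream Buffered object] + [BinaryStream LogStream FileStream Buffered object] + [Stream BinaryStream]
  take BinaryStream:  [FileStream Buffered object] + [BinaryStream LogStream FileStream Buffered object] + [BinaryStream]
  take LogStream:  [FileStream Buffered object] + [LogStream FileStream Buffered object]
  take FileStream:  [FileStream Buffered object] + [FileStream Buffered object]
  take Buffered:  [Buffered object] + [Buffered object]
  take object:  [object] + [object]
MRO: Pipe Stream BinaryStream LogStream FileStream Buffered object
Stream sits at index 1.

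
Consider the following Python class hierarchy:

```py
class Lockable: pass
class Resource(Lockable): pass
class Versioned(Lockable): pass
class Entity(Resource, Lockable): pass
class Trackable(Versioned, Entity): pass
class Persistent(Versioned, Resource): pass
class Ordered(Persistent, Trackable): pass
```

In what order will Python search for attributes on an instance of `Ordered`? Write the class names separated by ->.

Ordered -> Persistent -> Trackable -> Versioned -> Entity -> Resource -> Lockable -> object

L[Ordered] = Ordered + merge(L[Persistent], L[Trackable], [Persistent Trackable])
  take Persistent:  [Persistent Versioned Resource Lockable object] + [Trackable Versioned Entity Resource Lockable object] + [Persistent Trackable]
  take Trackable:  [Versioned Resource Lockable object] + [Trackable Versioned Entity Resource Lockable object] + [Trackable]
  take Versioned:  [Versioned Resource Lockable object] + [Versioned Entity Resource Lockable object]
  take Entity:  [Resource Lockable object] + [Entity Resource Lockable object]
  take Resource:  [Resource Lockable object] + [Resource Lockable object]
  take Lockable:  [Lockable object] + [Lockable object]
  take object:  [object] + [object]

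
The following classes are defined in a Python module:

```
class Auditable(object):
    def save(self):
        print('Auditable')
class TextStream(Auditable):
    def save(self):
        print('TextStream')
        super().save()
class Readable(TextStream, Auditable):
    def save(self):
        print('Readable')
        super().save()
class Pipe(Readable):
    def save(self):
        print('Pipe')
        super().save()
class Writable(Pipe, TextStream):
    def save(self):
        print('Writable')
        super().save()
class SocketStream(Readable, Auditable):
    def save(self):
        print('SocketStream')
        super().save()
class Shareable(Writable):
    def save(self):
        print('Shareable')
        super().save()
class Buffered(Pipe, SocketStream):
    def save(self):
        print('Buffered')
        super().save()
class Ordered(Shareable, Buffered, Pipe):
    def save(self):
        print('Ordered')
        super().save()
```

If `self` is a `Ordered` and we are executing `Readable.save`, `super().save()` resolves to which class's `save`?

TextStream

L[Ordered] = Ordered + merge(L[Shareable], L[Buffered], L[Pipe], [Shareable Buffered Pipe])
  take Shareable:  [Shareable Writable Pipe Readable TextStream Auditable object] + [Buffered Pipe SocketStream Readable TextStream Auditable object] + [Pipe Readable TextStream Auditable object] + [Shareable Buffered Pipe]
  take Writable:  [Writable Pipe Readable TextStream Auditable object] + [Buffered Pipe SocketStream Readable TextStream Auditable object] + [Pipe Readable TextStream Auditable object] + [Buffered Pipe]
  take Buffered:  [Pipe Readable TextStream Auditable object] + [Buffered Pipe SocketStream Readable TextStream Auditable object] + [Pipe Readable TextStream Auditable object] + [Buffered Pipe]
  take Pipe:  [Pipe Readable TextStream Auditable object] + [Pipe SocketStream Readable TextStream Auditable object] + [Pipe Readable TextStream Auditable object] + [Pipe]
  take SocketStream:  [Readable TextStream Auditable object] + [SocketStream Readable TextStream Auditable object] + [Readable TextStream Auditable object]
  take Readable:  [Readable TextStream Auditable object] + [Readable TextStream Auditable object] + [Readable TextStream Auditable object]
  take TextStream:  [TextStream Auditable object] + [TextStream Auditable object] + [TextStream Auditable object]
  take Auditable:  [Auditable object] + [Auditable object] + [Auditable object]
  take object:  [object] + [object] + [object]
MRO: Ordered Shareable Writable Buffered Pipe SocketStream Readable TextStream Auditable object
super() in Readable.save on a Ordered instance goes to the class after Readable in Ordered's MRO: TextStream.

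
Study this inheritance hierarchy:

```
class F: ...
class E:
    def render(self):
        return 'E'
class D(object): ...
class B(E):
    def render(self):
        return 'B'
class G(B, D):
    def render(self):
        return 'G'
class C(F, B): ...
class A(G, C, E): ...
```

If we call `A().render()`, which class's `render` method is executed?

L[A] = A + merge(L[G], L[C], L[E], [G C E])
  take G:  [G B E D object] + [C F B E object] + [E object] + [G C E]
  take C:  [B E D object] + [C F B E object] + [E object] + [C E]
  take F:  [B E D object] + [F B E object] + [E object] + [E]
  take B:  [B E D object] + [B E object] + [E object] + [E]
  take E:  [E D object] + [E object] + [E object] + [E]
  take D:  [D object] + [object] + [object]
  take object:  [object] + [object] + [object]
MRO: A G C F B E D object
render is defined in: B, E, G. First along the MRO is G.

G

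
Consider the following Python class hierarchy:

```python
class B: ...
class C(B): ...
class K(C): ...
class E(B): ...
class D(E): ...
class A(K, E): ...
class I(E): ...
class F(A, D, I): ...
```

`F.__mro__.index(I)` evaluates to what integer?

5

L[F] = F + merge(L[A], L[D], L[I], [A D I])
  take A:  [A K C E B object] + [D E B object] + [I E B object] + [A D I]
  take K:  [K C E B object] + [D E B object] + [I E B object] + [D I]
  take C:  [C E B object] + [D E B object] + [I E B object] + [D I]
  take D:  [E B object] + [D E B object] + [I E B object] + [D I]
  take I:  [E B object] + [E B object] + [I E B object] + [I]
  take E:  [E B object] + [E B object] + [E B object]
  take B:  [B object] + [B object] + [B object]
  take object:  [object] + [object] + [object]
MRO: F A K C D I E B object
I sits at index 5.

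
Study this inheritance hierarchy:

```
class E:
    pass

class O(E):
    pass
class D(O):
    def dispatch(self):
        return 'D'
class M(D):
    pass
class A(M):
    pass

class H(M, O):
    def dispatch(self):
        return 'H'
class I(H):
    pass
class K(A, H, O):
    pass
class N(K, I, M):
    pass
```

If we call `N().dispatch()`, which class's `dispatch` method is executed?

L[N] = N + merge(L[K], L[I], L[M], [K I M])
  take K:  [K A H M D O E object] + [I H M D O E object] + [M D O E object] + [K I M]
  take A:  [A H M D O E object] + [I H M D O E object] + [M D O E object] + [I M]
  take I:  [H M D O E object] + [I H M D O E object] + [M D O E object] + [I M]
  take H:  [H M D O E object] + [H M D O E object] + [M D O E object] + [M]
  take M:  [M D O E object] + [M D O E object] + [M D O E object] + [M]
  take D:  [D O E object] + [D O E object] + [D O E object]
  take O:  [O E object] + [O E object] + [O E object]
  take E:  [E object] + [E object] + [E object]
  take object:  [object] + [object] + [object]
MRO: N K A I H M D O E object
dispatch is defined in: D, H. First along the MRO is H.

H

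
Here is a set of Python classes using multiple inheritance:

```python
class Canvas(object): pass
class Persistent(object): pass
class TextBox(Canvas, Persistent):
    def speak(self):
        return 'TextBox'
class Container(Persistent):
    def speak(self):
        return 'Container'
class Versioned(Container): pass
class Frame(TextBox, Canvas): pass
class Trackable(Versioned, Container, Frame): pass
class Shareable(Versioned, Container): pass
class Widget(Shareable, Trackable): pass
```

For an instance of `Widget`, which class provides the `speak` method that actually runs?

Container

L[Widget] = Widget + merge(L[Shareable], L[Trackable], [Shareable Trackable])
  take Shareable:  [Shareable Versioned Container Persistent object] + [Trackable Versioned Container Frame TextBox Canvas Persistent object] + [Shareable Trackable]
  take Trackable:  [Versioned Container Persistent object] + [Trackable Versioned Container Frame TextBox Canvas Persistent object] + [Trackable]
  take Versioned:  [Versioned Container Persistent object] + [Versioned Container Frame TextBox Canvas Persistent object]
  take Container:  [Container Persistent object] + [Container Frame TextBox Canvas Persistent object]
  take Frame:  [Persistent object] + [Frame TextBox Canvas Persistent object]
  take TextBox:  [Persistent object] + [TextBox Canvas Persistent object]
  take Canvas:  [Persistent object] + [Canvas Persistent object]
  take Persistent:  [Persistent object] + [Persistent object]
  take object:  [object] + [object]
MRO: Widget Shareable Trackable Versioned Container Frame TextBox Canvas Persistent object
speak is defined in: Container, TextBox. First along the MRO is Container.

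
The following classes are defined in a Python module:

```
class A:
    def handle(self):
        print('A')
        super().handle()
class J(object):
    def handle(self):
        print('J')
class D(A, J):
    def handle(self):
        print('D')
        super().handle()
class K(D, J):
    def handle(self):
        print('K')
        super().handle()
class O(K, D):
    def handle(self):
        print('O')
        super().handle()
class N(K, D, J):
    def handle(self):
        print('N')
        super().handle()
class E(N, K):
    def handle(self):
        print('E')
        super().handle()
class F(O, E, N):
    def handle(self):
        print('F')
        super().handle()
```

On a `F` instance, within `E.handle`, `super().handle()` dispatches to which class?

N

L[F] = F + merge(L[O], L[E], L[N], [O E N])
  take O:  [O K D A J object] + [E N K D A J object] + [N K D A J object] + [O E N]
  take E:  [K D A J object] + [E N K D A J object] + [N K D A J object] + [E N]
  take N:  [K D A J object] + [N K D A J object] + [N K D A J object] + [N]
  take K:  [K D A J object] + [K D A J object] + [K D A J object]
  take D:  [D A J object] + [D A J object] + [D A J object]
  take A:  [A J object] + [A J object] + [A J object]
  take J:  [J object] + [J object] + [J object]
  take object:  [object] + [object] + [object]
MRO: F O E N K D A J object
super() in E.handle on a F instance goes to the class after E in F's MRO: N.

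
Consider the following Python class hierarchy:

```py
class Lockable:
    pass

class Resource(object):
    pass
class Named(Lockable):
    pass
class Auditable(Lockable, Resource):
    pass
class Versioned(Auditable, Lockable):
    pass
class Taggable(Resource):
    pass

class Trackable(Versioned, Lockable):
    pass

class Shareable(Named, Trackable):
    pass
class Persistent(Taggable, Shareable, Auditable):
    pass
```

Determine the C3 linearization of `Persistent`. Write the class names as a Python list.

L[Persistent] = Persistent + merge(L[Taggable], L[Shareable], L[Auditable], [Taggable Shareable Auditable])
  take Taggable:  [Taggable Resource object] + [Shareable Named Trackable Versioned Auditable Lockable Resource object] + [Auditable Lockable Resource object] + [Taggable Shareable Auditable]
  take Shareable:  [Resource object] + [Shareable Named Trackable Versioned Auditable Lockable Resource object] + [Auditable Lockable Resource object] + [Shareable Auditable]
  take Named:  [Resource object] + [Named Trackable Versioned Auditable Lockable Resource object] + [Auditable Lockable Resource object] + [Auditable]
  take Trackable:  [Resource object] + [Trackable Versioned Auditable Lockable Resource object] + [Auditable Lockable Resource object] + [Auditable]
  take Versioned:  [Resource object] + [Versioned Auditable Lockable Resource object] + [Auditable Lockable Resource object] + [Auditable]
  take Auditable:  [Resource object] + [Auditable Lockable Resource object] + [Auditable Lockable Resource object] + [Auditable]
  take Lockable:  [Resource object] + [Lockable Resource object] + [Lockable Resource object]
  take Resource:  [Resource object] + [Resource object] + [Resource object]
  take object:  [object] + [object] + [object]

[Persistent, Taggable, Shareable, Named, Trackable, Versioned, Auditable, Lockable, Resource, object]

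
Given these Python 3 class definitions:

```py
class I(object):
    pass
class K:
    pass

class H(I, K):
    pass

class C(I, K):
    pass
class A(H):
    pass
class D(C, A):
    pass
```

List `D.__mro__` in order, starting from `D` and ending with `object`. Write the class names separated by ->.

L[D] = D + merge(L[C], L[A], [C A])
  take C:  [C I K object] + [A H I K object] + [C A]
  take A:  [I K object] + [A H I K object] + [A]
  take H:  [I K object] + [H I K object]
  take I:  [I K object] + [I K object]
  take K:  [K object] + [K object]
  take object:  [object] + [object]

D -> C -> A -> H -> I -> K -> object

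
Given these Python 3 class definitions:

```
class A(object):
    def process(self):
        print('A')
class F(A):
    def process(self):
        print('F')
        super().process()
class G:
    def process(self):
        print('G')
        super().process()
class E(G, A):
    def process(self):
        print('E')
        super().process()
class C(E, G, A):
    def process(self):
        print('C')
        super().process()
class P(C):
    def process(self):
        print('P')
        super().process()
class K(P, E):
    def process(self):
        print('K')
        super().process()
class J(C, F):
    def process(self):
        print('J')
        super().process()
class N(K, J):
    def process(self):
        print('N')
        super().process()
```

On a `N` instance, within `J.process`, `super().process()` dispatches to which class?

C

L[N] = N + merge(L[K], L[J], [K J])
  take K:  [K P C E G A object] + [J C E G F A object] + [K J]
  take P:  [P C E G A object] + [J C E G F A object] + [J]
  take J:  [C E G A object] + [J C E G F A object] + [J]
  take C:  [C E G A object] + [C E G F A object]
  take E:  [E G A object] + [E G F A object]
  take G:  [G A object] + [G F A object]
  take F:  [A object] + [F A object]
  take A:  [A object] + [A object]
  take object:  [object] + [object]
MRO: N K P J C E G F A object
super() in J.process on a N instance goes to the class after J in N's MRO: C.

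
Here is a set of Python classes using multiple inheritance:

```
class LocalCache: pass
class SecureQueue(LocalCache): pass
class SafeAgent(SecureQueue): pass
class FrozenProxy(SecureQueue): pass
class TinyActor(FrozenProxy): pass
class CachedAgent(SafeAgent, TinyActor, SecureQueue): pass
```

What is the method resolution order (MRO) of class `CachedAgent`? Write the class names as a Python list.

[CachedAgent, SafeAgent, TinyActor, FrozenProxy, SecureQueue, LocalCache, object]

L[CachedAgent] = CachedAgent + merge(L[SafeAgent], L[TinyActor], L[SecureQueue], [SafeAgent TinyActor SecureQueue])
  take SafeAgent:  [SafeAgent SecureQueue LocalCache object] + [TinyActor FrozenProxy SecureQueue LocalCache object] + [SecureQueue LocalCache object] + [SafeAgent TinyActor SecureQueue]
  take TinyActor:  [SecureQueue LocalCache object] + [TinyActor FrozenProxy SecureQueue LocalCache object] + [SecureQueue LocalCache object] + [TinyActor SecureQueue]
  take FrozenProxy:  [SecureQueue LocalCache object] + [FrozenProxy SecureQueue LocalCache object] + [SecureQueue LocalCache object] + [SecureQueue]
  take SecureQueue:  [SecureQueue LocalCache object] + [SecureQueue LocalCache object] + [SecureQueue LocalCache object] + [SecureQueue]
  take LocalCache:  [LocalCache object] + [LocalCache object] + [LocalCache object]
  take object:  [object] + [object] + [object]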